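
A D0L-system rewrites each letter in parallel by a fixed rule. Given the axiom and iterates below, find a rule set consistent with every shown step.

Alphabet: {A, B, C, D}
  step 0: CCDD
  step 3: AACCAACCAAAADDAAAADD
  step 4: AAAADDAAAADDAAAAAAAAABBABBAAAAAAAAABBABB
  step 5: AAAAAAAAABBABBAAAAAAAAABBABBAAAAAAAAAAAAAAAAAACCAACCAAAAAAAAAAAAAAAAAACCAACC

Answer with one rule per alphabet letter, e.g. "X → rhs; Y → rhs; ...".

  step 4 ⇒ step 5: AAAADDAAAADDAAAAAAAAABBABBAAAAAAAAABBABB ⇒ AA·AA·AA·AA·ABB·ABB·AA·AA·AA·AA·ABB·ABB·AA·AA·AA·AA·AA·AA·AA·AA·AA·C·C·AA·C·C·AA·AA·AA·AA·AA·AA·AA·AA·AA·C·C·AA·C·C
    A ↦ AA
    B ↦ C
    D ↦ ABB
  step 3 ⇒ step 4: AACCAACCAAAADDAAAADD ⇒ AA·AA·D·D·AA·AA·D·D·AA·AA·AA·AA·ABB·ABB·AA·AA·AA·AA·ABB·ABB
    C ↦ D

A->AA, B->C, C->D, D->ABB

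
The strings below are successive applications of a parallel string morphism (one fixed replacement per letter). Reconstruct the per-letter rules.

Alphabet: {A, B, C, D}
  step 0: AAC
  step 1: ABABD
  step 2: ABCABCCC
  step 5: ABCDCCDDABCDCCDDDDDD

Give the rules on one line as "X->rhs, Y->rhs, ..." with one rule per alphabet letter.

A->AB, B->C, C->D, D->CC

  step 1 ⇒ step 2: ABABD ⇒ AB·C·AB·C·CC
    A ↦ AB
    B ↦ C
    D ↦ CC
  step 0 ⇒ step 1: AAC ⇒ AB·AB·D
    C ↦ D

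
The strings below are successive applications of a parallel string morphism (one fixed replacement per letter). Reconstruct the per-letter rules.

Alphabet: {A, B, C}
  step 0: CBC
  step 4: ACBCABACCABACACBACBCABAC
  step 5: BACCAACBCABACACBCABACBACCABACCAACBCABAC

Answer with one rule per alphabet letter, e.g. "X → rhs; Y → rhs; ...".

  step 4 ⇒ step 5: ACBCABACCABACACBACBCABAC ⇒ B·AC·CA·AC·B·CA·B·AC·AC·B·CA·B·AC·B·AC·CA·B·AC·CA·AC·B·CA·B·AC
    A ↦ B
    B ↦ CA
    C ↦ AC

A->B, B->CA, C->AC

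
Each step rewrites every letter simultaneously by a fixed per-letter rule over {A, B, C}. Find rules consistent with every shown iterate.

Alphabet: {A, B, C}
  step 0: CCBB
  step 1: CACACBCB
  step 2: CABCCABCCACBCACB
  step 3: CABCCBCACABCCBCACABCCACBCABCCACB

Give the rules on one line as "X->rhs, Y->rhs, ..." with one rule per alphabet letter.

A->BC, B->CB, C->CA

  step 2 ⇒ step 3: CABCCABCCACBCACB ⇒ CA·BC·CB·CA·CA·BC·CB·CA·CA·BC·CA·CB·CA·BC·CA·CB
    A ↦ BC
    B ↦ CB
    C ↦ CA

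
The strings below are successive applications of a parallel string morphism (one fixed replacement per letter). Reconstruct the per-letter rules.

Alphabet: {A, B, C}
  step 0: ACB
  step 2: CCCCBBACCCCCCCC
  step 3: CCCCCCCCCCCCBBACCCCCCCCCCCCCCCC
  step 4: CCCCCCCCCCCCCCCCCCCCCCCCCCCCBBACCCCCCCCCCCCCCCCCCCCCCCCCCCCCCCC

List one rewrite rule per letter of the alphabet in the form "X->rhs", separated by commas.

  step 3 ⇒ step 4: CCCCCCCCCCCCBBACCCCCCCCCCCCCCCC ⇒ CC·CC·CC·CC·CC·CC·CC·CC·CC·CC·CC·CC·CC·CC·BBA·CC·CC·CC·CC·CC·CC·CC·CC·CC·CC·CC·CC·CC·CC·CC·CC
    A ↦ BBA
    B ↦ CC
    C ↦ CC

A->BBA, B->CC, C->CC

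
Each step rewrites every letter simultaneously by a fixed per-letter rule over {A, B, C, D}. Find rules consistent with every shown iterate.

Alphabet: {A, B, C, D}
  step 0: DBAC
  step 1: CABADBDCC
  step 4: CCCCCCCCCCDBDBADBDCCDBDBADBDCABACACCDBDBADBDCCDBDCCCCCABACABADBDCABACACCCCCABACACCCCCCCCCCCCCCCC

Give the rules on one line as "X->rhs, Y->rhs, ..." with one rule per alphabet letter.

A->DBD, B->BA, C->CC, D->CA

  step 0 ⇒ step 1: DBAC ⇒ CA·BA·DBD·CC
    A ↦ DBD
    B ↦ BA
    C ↦ CC
    D ↦ CA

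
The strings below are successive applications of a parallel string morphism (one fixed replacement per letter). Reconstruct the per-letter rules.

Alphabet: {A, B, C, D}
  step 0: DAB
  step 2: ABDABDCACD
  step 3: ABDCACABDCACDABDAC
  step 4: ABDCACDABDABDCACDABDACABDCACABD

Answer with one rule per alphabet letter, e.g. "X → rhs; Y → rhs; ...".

A->AB, B->DC, C->D, D->AC

  step 3 ⇒ step 4: ABDCACABDCACDABDAC ⇒ AB·DC·AC·D·AB·D·AB·DC·AC·D·AB·D·AC·AB·DC·AC·AB·D
    A ↦ AB
    B ↦ DC
    C ↦ D
    D ↦ AC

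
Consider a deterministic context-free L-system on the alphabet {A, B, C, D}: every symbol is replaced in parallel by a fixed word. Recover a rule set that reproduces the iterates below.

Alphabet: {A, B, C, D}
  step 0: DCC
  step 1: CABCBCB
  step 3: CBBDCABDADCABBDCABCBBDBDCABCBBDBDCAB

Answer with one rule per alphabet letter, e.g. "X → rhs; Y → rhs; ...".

  step 0 ⇒ step 1: DCC ⇒ CAB·CB·CB
    C ↦ CB
    D ↦ CAB
    A ↦ DAD  (constrained at step 1)
    B ↦ BD  (constrained at step 1)

A->DAD, B->BD, C->CB, D->CAB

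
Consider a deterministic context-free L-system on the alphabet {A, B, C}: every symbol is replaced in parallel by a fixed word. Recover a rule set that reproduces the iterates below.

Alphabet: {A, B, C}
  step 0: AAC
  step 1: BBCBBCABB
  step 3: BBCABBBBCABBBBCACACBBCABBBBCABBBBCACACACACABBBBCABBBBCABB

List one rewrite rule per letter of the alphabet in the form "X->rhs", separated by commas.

A->BBC, B->AC, C->ABB

  step 0 ⇒ step 1: AAC ⇒ BBC·BBC·ABB
    A ↦ BBC
    C ↦ ABB
    B ↦ AC  (constrained at step 1)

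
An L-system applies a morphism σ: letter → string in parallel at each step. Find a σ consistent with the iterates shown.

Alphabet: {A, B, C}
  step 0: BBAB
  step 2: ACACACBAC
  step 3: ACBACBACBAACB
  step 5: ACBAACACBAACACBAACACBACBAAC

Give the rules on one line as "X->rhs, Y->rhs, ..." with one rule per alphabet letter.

  step 2 ⇒ step 3: ACACACBAC ⇒ AC·B·AC·B·AC·B·A·AC·B
    A ↦ AC
    B ↦ A
    C ↦ B

A->AC, B->A, C->B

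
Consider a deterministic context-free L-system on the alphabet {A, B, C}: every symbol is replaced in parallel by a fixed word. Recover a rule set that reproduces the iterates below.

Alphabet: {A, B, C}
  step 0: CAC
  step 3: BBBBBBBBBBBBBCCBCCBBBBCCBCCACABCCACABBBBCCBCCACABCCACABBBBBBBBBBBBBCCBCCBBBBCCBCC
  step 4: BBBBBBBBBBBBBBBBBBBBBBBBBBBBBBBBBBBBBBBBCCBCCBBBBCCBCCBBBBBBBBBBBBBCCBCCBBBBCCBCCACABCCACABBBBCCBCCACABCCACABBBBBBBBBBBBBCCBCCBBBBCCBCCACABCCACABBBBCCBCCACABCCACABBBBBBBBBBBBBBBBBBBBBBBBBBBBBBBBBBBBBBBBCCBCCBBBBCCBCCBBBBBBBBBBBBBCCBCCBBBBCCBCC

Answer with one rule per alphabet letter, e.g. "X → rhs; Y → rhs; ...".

A->ACA, B->BBB, C->BCC

  step 3 ⇒ step 4: BBBBBBBBBBBBBCCBCCBBBBCCBCCACABCCACABBBBCCBCCACABCCACABBBBBBBBBBBBBCCBCCBBBBCCBCC ⇒ BBB·BBB·BBB·BBB·BBB·BBB·BBB·BBB·BBB·BBB·BBB·BBB·BBB·BCC·BCC·BBB·BCC·BCC·BBB·BBB·BBB·BBB·BCC·BCC·BBB·BCC·BCC·ACA·BCC·ACA·BBB·BCC·BCC·ACA·BCC·ACA·BBB·BBB·BBB·BBB·BCC·BCC·BBB·BCC·BCC·ACA·BCC·ACA·BBB·BCC·BCC·ACA·BCC·ACA·BBB·BBB·BBB·BBB·BBB·BBB·BBB·BBB·BBB·BBB·BBB·BBB·BBB·BCC·BCC·BBB·BCC·BCC·BBB·BBB·BBB·BBB·BCC·BCC·BBB·BCC·BCC
    A ↦ ACA
    B ↦ BBB
    C ↦ BCC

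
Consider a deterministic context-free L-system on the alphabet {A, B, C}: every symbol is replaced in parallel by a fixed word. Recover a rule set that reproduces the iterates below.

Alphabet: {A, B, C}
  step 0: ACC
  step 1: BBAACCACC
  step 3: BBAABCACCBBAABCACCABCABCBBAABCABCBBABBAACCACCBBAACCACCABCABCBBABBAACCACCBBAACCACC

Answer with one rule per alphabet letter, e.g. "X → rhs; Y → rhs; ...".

A->BBA, B->ABC, C->ACC

  step 0 ⇒ step 1: ACC ⇒ BBA·ACC·ACC
    A ↦ BBA
    C ↦ ACC
    B ↦ ABC  (constrained at step 1)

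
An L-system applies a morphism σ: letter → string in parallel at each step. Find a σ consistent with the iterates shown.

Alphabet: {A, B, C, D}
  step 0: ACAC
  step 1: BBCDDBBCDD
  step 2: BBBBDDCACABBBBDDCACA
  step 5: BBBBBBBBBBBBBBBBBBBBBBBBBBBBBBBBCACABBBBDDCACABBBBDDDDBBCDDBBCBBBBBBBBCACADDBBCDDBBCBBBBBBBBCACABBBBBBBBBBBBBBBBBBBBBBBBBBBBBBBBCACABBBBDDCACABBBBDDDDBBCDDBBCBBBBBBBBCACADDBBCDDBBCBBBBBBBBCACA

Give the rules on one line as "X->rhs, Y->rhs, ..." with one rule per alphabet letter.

A->BBC, B->BB, C->DD, D->CA

  step 1 ⇒ step 2: BBCDDBBCDD ⇒ BB·BB·DD·CA·CA·BB·BB·DD·CA·CA
    B ↦ BB
    C ↦ DD
    D ↦ CA
  step 0 ⇒ step 1: ACAC ⇒ BBC·DD·BBC·DD
    A ↦ BBC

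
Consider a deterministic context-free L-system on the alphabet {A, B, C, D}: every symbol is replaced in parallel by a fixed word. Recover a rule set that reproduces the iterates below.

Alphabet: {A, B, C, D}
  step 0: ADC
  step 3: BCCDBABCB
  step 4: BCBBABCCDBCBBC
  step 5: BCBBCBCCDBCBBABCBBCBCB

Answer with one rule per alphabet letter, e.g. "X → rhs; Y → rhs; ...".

  step 4 ⇒ step 5: BCBBABCCDBCBBC ⇒ BC·B·BC·BC·CD·BC·B·B·A·BC·B·BC·BC·B
    A ↦ CD
    B ↦ BC
    C ↦ B
    D ↦ A

A->CD, B->BC, C->B, D->A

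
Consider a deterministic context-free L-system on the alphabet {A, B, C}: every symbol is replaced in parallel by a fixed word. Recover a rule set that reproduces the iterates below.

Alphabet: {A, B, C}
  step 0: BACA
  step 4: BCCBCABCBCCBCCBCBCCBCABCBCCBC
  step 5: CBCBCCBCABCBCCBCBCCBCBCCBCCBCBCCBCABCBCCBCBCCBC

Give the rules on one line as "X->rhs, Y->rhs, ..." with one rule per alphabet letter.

A->AB, B->C, C->BC

  step 4 ⇒ step 5: BCCBCABCBCCBCCBCBCCBCABCBCCBC ⇒ C·BC·BC·C·BC·AB·C·BC·C·BC·BC·C·BC·BC·C·BC·C·BC·BC·C·BC·AB·C·BC·C·BC·BC·C·BC
    A ↦ AB
    B ↦ C
    C ↦ BC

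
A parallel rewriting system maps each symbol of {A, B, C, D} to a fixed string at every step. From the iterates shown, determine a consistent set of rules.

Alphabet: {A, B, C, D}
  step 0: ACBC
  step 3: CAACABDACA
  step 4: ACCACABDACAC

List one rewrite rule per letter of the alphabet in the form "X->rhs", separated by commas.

A->C, B->ABD, C->A, D->A

  step 3 ⇒ step 4: CAACABDACA ⇒ A·C·C·A·C·ABD·A·C·A·C
    A ↦ C
    B ↦ ABD
    C ↦ A
    D ↦ A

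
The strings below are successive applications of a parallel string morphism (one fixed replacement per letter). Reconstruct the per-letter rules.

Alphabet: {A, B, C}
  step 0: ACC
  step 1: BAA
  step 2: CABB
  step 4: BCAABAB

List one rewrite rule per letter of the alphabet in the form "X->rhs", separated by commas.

A->B, B->CA, C->A

  step 1 ⇒ step 2: BAA ⇒ CA·B·B
    A ↦ B
    B ↦ CA
  step 0 ⇒ step 1: ACC ⇒ B·A·A
    C ↦ A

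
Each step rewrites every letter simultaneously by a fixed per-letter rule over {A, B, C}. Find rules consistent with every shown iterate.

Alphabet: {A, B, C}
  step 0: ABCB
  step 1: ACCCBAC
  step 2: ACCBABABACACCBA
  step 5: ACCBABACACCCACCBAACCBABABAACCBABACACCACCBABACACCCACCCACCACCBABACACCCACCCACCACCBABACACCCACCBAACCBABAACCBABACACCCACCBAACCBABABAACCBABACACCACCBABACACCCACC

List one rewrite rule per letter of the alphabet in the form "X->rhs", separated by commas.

A->ACC, B->C, C->BA

  step 1 ⇒ step 2: ACCCBAC ⇒ ACC·BA·BA·BA·C·ACC·BA
    A ↦ ACC
    B ↦ C
    C ↦ BA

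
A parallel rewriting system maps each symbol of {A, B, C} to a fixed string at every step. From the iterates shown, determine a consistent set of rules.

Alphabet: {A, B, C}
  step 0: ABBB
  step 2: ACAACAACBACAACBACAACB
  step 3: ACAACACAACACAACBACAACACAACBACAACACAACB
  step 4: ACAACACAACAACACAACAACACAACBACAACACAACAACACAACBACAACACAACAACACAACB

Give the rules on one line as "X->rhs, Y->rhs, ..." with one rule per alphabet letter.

  step 3 ⇒ step 4: ACAACACAACACAACBACAACACAACBACAACACAACB ⇒ AC·A·AC·AC·A·AC·A·AC·AC·A·AC·A·AC·AC·A·ACB·AC·A·AC·AC·A·AC·A·AC·AC·A·ACB·AC·A·AC·AC·A·AC·A·AC·AC·A·ACB
    A ↦ AC
    B ↦ ACB
    C ↦ A

A->AC, B->ACB, C->A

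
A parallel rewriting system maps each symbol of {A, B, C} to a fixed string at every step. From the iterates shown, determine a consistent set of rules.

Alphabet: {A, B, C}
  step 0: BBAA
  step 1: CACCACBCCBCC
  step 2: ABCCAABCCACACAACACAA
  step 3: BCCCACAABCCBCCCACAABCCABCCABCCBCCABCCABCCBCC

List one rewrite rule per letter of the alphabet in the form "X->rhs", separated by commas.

A->BCC, B->CAC, C->A

  step 2 ⇒ step 3: ABCCAABCCACACAACACAA ⇒ BCC·CAC·A·A·BCC·BCC·CAC·A·A·BCC·A·BCC·A·BCC·BCC·A·BCC·A·BCC·BCC
    A ↦ BCC
    B ↦ CAC
    C ↦ A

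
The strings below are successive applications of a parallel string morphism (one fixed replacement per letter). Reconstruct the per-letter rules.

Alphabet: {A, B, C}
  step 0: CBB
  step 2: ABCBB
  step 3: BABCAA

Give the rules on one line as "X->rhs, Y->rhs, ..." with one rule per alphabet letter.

A->B, B->A, C->BC

  step 2 ⇒ step 3: ABCBB ⇒ B·A·BC·A·A
    A ↦ B
    B ↦ A
    C ↦ BC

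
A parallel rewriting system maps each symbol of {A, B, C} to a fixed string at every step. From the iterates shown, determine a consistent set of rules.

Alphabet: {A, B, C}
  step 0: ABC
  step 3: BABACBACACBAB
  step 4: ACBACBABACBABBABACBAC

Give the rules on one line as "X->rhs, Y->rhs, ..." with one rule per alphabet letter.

A->B, B->AC, C->AB

  step 3 ⇒ step 4: BABACBACACBAB ⇒ AC·B·AC·B·AB·AC·B·AB·B·AB·AC·B·AC
    A ↦ B
    B ↦ AC
    C ↦ AB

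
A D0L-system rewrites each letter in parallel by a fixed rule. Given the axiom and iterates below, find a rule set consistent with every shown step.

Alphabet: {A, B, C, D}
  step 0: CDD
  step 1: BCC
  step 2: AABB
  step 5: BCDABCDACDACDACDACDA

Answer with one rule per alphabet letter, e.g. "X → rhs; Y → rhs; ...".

A->DA, B->AA, C->B, D->C

  step 1 ⇒ step 2: BCC ⇒ AA·B·B
    B ↦ AA
    C ↦ B
    A ↦ DA  (constrained at step 2)
  step 0 ⇒ step 1: CDD ⇒ B·C·C
    D ↦ C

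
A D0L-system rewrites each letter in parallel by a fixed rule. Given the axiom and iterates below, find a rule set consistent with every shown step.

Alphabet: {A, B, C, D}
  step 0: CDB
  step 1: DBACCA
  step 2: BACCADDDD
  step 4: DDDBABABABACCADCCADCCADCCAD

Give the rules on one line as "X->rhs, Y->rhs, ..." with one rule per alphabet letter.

A->D, B->CCA, C->D, D->BA

  step 1 ⇒ step 2: DBACCA ⇒ BA·CCA·D·D·D·D
    A ↦ D
    B ↦ CCA
    C ↦ D
    D ↦ BA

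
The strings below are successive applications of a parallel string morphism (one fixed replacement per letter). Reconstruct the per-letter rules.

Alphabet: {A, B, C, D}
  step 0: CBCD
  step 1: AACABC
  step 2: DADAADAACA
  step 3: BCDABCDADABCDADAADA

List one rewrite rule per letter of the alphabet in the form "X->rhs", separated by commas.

A->DA, B->AC, C->A, D->BC

  step 2 ⇒ step 3: DADAADAACA ⇒ BC·DA·BC·DA·DA·BC·DA·DA·A·DA
    A ↦ DA
    C ↦ A
    D ↦ BC
  step 0 ⇒ step 1: CBCD ⇒ A·AC·A·BC
    B ↦ AC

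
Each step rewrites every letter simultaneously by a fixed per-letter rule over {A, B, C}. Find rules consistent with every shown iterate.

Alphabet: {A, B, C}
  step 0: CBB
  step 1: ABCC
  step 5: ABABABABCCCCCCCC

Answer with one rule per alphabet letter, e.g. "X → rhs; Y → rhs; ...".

A->C, B->C, C->AB

  step 0 ⇒ step 1: CBB ⇒ AB·C·C
    B ↦ C
    C ↦ AB
    A ↦ C  (constrained at step 1)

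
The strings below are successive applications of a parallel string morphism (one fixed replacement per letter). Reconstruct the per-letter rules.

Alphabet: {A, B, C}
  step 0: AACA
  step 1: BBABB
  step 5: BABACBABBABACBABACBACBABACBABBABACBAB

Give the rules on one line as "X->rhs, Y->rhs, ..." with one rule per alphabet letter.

A->B, B->AC, C->AB

  step 0 ⇒ step 1: AACA ⇒ B·B·AB·B
    A ↦ B
    C ↦ AB
    B ↦ AC  (constrained at step 1)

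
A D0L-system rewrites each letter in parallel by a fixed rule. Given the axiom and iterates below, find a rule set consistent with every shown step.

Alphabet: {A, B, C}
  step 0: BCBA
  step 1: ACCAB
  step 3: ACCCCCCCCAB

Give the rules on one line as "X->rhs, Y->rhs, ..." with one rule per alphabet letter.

A->B, B->A, C->CC

  step 0 ⇒ step 1: BCBA ⇒ A·CC·A·B
    A ↦ B
    B ↦ A
    C ↦ CC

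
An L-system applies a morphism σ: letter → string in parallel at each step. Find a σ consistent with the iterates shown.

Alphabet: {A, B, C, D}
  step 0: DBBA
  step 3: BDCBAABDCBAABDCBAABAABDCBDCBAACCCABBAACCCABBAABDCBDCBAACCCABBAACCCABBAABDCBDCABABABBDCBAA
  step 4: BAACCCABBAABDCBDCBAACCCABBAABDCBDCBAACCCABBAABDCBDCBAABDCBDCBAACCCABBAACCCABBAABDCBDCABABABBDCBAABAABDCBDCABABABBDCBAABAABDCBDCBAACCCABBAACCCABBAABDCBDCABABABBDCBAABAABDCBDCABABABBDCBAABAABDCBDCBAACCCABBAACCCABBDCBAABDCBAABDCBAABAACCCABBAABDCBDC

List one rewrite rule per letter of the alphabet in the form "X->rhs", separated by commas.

  step 3 ⇒ step 4: BDCBAABDCBAABDCBAABAABDCBDCBAACCCABBAACCCABBAABDCBDCBAACCCABBAACCCABBAABDCBDCABABABBDCBAA ⇒ BAA·CCC·AB·BAA·BDC·BDC·BAA·CCC·AB·BAA·BDC·BDC·BAA·CCC·AB·BAA·BDC·BDC·BAA·BDC·BDC·BAA·CCC·AB·BAA·CCC·AB·BAA·BDC·BDC·AB·AB·AB·BDC·BAA·BAA·BDC·BDC·AB·AB·AB·BDC·BAA·BAA·BDC·BDC·BAA·CCC·AB·BAA·CCC·AB·BAA·BDC·BDC·AB·AB·AB·BDC·BAA·BAA·BDC·BDC·AB·AB·AB·BDC·BAA·BAA·BDC·BDC·BAA·CCC·AB·BAA·CCC·AB·BDC·BAA·BDC·BAA·BDC·BAA·BAA·CCC·AB·BAA·BDC·BDC
    A ↦ BDC
    B ↦ BAA
    C ↦ AB
    D ↦ CCC

A->BDC, B->BAA, C->AB, D->CCC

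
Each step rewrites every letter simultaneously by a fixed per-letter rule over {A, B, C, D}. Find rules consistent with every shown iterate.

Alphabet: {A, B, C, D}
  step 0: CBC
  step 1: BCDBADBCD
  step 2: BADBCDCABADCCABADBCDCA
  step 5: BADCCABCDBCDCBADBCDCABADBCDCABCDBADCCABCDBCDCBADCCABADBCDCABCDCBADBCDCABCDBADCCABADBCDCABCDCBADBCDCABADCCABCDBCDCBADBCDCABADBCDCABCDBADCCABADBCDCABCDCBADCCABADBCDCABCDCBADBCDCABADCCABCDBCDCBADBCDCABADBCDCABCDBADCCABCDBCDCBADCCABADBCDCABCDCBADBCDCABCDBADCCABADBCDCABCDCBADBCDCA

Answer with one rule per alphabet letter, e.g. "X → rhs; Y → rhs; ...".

  step 1 ⇒ step 2: BCDBADBCD ⇒ BAD·BCD·CA·BAD·C·CA·BAD·BCD·CA
    A ↦ C
    B ↦ BAD
    C ↦ BCD
    D ↦ CA

A->C, B->BAD, C->BCD, D->CA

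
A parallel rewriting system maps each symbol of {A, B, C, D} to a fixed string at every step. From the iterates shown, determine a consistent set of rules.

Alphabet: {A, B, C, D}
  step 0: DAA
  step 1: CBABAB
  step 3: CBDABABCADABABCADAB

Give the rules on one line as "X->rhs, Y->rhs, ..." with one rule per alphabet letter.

  step 0 ⇒ step 1: DAA ⇒ CB·AB·AB
    A ↦ AB
    D ↦ CB
    B ↦ CA  (constrained at step 1)
    C ↦ D  (constrained at step 1)

A->AB, B->CA, C->D, D->CB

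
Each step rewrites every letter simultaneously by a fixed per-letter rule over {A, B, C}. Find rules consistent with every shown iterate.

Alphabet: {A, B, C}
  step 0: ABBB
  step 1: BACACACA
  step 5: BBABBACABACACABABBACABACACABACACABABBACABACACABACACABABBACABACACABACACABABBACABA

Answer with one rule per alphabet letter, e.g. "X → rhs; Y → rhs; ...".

A->BA, B->CA, C->B

  step 0 ⇒ step 1: ABBB ⇒ BA·CA·CA·CA
    A ↦ BA
    B ↦ CA
    C ↦ B  (constrained at step 1)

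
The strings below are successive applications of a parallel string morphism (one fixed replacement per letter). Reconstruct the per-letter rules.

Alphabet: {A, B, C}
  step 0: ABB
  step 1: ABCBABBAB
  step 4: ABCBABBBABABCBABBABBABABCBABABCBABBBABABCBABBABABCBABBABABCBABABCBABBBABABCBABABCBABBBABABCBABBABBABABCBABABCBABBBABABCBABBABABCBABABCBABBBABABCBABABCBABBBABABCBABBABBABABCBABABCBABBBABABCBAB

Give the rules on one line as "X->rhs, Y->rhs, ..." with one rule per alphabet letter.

  step 0 ⇒ step 1: ABB ⇒ ABC·BAB·BAB
    A ↦ ABC
    B ↦ BAB
    C ↦ B  (constrained at step 1)

A->ABC, B->BAB, C->B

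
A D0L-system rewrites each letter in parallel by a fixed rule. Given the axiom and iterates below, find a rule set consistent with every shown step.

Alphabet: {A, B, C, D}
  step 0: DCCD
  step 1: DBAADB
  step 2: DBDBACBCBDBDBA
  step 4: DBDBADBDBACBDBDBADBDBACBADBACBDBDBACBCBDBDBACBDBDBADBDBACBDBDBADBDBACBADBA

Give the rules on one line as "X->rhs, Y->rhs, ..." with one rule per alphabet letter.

A->CB, B->DBA, C->A, D->DB

  step 1 ⇒ step 2: DBAADB ⇒ DB·DBA·CB·CB·DB·DBA
    A ↦ CB
    B ↦ DBA
    D ↦ DB
  step 0 ⇒ step 1: DCCD ⇒ DB·A·A·DB
    C ↦ A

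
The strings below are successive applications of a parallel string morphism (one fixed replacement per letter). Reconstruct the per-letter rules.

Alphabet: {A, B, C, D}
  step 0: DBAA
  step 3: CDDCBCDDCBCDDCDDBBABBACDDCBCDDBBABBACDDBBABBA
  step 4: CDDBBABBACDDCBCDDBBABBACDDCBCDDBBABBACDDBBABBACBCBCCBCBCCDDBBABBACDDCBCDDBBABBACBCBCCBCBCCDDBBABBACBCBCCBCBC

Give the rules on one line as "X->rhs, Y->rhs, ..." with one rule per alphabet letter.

A->C, B->CB, C->CDD, D->BBA

  step 3 ⇒ step 4: CDDCBCDDCBCDDCDDBBABBACDDCBCDDBBABBACDDBBABBA ⇒ CDD·BBA·BBA·CDD·CB·CDD·BBA·BBA·CDD·CB·CDD·BBA·BBA·CDD·BBA·BBA·CB·CB·C·CB·CB·C·CDD·BBA·BBA·CDD·CB·CDD·BBA·BBA·CB·CB·C·CB·CB·C·CDD·BBA·BBA·CB·CB·C·CB·CB·C
    A ↦ C
    B ↦ CB
    C ↦ CDD
    D ↦ BBA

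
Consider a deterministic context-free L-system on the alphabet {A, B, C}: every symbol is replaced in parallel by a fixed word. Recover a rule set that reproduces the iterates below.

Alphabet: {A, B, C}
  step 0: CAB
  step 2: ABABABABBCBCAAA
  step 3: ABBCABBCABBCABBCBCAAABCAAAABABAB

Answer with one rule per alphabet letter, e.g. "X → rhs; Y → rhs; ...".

A->AB, B->BC, C->AAA

  step 2 ⇒ step 3: ABABABABBCBCAAA ⇒ AB·BC·AB·BC·AB·BC·AB·BC·BC·AAA·BC·AAA·AB·AB·AB
    A ↦ AB
    B ↦ BC
    C ↦ AAA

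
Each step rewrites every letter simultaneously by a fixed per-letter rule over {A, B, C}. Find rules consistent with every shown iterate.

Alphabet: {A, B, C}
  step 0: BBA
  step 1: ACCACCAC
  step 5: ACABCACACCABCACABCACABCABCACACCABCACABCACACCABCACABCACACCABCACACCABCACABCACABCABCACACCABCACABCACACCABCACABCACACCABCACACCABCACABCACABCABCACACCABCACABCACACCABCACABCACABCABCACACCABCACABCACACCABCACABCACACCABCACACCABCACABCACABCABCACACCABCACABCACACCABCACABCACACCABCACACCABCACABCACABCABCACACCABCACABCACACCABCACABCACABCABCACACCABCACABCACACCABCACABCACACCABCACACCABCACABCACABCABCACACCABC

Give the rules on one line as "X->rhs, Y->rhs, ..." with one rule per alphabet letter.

  step 0 ⇒ step 1: BBA ⇒ ACC·ACC·AC
    A ↦ AC
    B ↦ ACC
    C ↦ ABC  (constrained at step 1)

A->AC, B->ACC, C->ABC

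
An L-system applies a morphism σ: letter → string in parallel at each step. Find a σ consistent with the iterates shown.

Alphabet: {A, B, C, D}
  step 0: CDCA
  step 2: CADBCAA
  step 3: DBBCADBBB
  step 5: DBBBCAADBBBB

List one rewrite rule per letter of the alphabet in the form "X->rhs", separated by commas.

  step 2 ⇒ step 3: CADBCAA ⇒ DB·B·C·A·DB·B·B
    A ↦ B
    B ↦ A
    C ↦ DB
    D ↦ C

A->B, B->A, C->DB, D->C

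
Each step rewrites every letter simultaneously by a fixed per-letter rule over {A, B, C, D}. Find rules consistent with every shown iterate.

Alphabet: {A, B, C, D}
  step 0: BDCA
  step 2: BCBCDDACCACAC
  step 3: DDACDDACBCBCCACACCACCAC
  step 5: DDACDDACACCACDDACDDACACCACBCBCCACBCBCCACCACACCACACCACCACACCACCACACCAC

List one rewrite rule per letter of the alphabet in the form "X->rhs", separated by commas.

  step 2 ⇒ step 3: BCBCDDACCACAC ⇒ DD·AC·DD·AC·BC·BC·C·AC·AC·C·AC·C·AC
    A ↦ C
    B ↦ DD
    C ↦ AC
    D ↦ BC

A->C, B->DD, C->AC, D->BC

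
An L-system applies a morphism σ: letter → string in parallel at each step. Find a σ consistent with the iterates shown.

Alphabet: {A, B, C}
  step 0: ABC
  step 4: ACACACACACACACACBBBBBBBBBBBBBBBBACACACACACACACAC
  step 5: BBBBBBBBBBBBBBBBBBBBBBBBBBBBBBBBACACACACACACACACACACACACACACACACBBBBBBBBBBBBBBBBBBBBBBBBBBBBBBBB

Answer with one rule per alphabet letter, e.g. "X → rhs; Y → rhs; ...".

A->BB, B->AC, C->BB

  step 4 ⇒ step 5: ACACACACACACACACBBBBBBBBBBBBBBBBACACACACACACACAC ⇒ BB·BB·BB·BB·BB·BB·BB·BB·BB·BB·BB·BB·BB·BB·BB·BB·AC·AC·AC·AC·AC·AC·AC·AC·AC·AC·AC·AC·AC·AC·AC·AC·BB·BB·BB·BB·BB·BB·BB·BB·BB·BB·BB·BB·BB·BB·BB·BB
    A ↦ BB
    B ↦ AC
    C ↦ BB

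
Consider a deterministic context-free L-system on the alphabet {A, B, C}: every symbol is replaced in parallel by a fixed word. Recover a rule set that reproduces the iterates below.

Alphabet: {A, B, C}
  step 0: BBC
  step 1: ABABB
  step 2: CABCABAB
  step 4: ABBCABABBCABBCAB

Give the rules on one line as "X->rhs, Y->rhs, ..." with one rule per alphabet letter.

A->C, B->AB, C->B

  step 1 ⇒ step 2: ABABB ⇒ C·AB·C·AB·AB
    A ↦ C
    B ↦ AB
  step 0 ⇒ step 1: BBC ⇒ AB·AB·B
    C ↦ B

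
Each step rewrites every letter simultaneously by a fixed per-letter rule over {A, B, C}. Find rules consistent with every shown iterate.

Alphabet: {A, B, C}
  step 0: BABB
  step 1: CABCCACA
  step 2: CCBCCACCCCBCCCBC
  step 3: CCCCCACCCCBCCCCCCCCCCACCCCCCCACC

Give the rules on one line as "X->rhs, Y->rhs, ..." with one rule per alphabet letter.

  step 2 ⇒ step 3: CCBCCACCCCBCCCBC ⇒ CC·CC·CA·CC·CC·BC·CC·CC·CC·CC·CA·CC·CC·CC·CA·CC
    A ↦ BC
    B ↦ CA
    C ↦ CC

A->BC, B->CA, C->CC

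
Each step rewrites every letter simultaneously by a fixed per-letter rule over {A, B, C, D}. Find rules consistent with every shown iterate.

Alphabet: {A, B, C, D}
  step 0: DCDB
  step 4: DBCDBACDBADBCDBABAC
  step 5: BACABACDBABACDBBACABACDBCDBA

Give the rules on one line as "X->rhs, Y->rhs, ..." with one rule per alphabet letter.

A->DB, B->C, C->A, D->BA

  step 4 ⇒ step 5: DBCDBACDBADBCDBABAC ⇒ BA·C·A·BA·C·DB·A·BA·C·DB·BA·C·A·BA·C·DB·C·DB·A
    A ↦ DB
    B ↦ C
    C ↦ A
    D ↦ BA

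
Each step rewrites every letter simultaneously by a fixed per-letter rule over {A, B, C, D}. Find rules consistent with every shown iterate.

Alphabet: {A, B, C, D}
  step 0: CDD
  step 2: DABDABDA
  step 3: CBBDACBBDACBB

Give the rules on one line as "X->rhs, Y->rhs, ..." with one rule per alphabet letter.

  step 2 ⇒ step 3: DABDABDA ⇒ CB·B·DA·CB·B·DA·CB·B
    A ↦ B
    B ↦ DA
    D ↦ CB
    C ↦ B  (constrained at step 0)

A->B, B->DA, C->B, D->CB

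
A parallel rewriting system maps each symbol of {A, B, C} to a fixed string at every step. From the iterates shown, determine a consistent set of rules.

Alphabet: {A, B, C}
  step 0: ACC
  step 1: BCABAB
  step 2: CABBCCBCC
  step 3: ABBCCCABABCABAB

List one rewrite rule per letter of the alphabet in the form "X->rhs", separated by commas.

  step 2 ⇒ step 3: CABBCCBCC ⇒ AB·BC·C·C·AB·AB·C·AB·AB
    A ↦ BC
    B ↦ C
    C ↦ AB

A->BC, B->C, C->AB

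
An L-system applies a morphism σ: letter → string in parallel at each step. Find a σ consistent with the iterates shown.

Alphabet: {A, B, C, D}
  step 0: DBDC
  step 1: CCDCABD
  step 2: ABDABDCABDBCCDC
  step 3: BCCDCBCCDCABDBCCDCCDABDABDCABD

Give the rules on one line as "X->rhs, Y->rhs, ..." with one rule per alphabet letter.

  step 2 ⇒ step 3: ABDABDCABDBCCDC ⇒ BC·CD·C·BC·CD·C·ABD·BC·CD·C·CD·ABD·ABD·C·ABD
    A ↦ BC
    B ↦ CD
    C ↦ ABD
    D ↦ C

A->BC, B->CD, C->ABD, D->C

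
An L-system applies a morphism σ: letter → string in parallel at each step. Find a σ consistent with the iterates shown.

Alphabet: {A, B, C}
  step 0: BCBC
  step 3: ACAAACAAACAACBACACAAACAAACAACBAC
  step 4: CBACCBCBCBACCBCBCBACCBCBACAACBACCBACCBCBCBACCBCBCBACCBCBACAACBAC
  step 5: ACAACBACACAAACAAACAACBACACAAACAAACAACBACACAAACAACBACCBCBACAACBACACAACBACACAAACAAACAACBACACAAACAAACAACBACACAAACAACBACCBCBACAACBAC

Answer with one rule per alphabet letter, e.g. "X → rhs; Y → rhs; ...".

  step 4 ⇒ step 5: CBACCBCBCBACCBCBCBACCBCBACAACBACCBACCBCBCBACCBCBCBACCBCBACAACBAC ⇒ AC·AA·CB·AC·AC·AA·AC·AA·AC·AA·CB·AC·AC·AA·AC·AA·AC·AA·CB·AC·AC·AA·AC·AA·CB·AC·CB·CB·AC·AA·CB·AC·AC·AA·CB·AC·AC·AA·AC·AA·AC·AA·CB·AC·AC·AA·AC·AA·AC·AA·CB·AC·AC·AA·AC·AA·CB·AC·CB·CB·AC·AA·CB·AC
    A ↦ CB
    B ↦ AA
    C ↦ AC

A->CB, B->AA, C->AC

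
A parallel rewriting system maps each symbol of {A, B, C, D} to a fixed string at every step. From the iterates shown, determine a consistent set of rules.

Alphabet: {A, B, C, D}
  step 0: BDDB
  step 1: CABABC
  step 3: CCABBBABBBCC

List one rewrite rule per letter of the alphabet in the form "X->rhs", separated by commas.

  step 0 ⇒ step 1: BDDB ⇒ C·AB·AB·C
    B ↦ C
    D ↦ AB
    A ↦ D  (constrained at step 1)
    C ↦ BB  (constrained at step 1)

A->D, B->C, C->BB, D->AB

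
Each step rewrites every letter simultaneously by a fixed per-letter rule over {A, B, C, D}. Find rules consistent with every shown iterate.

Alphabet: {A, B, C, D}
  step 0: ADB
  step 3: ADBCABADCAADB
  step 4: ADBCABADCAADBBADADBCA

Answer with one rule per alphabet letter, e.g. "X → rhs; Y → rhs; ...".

A->AD, B->CA, C->B, D->B

  step 3 ⇒ step 4: ADBCABADCAADB ⇒ AD·B·CA·B·AD·CA·AD·B·B·AD·AD·B·CA
    A ↦ AD
    B ↦ CA
    C ↦ B
    D ↦ B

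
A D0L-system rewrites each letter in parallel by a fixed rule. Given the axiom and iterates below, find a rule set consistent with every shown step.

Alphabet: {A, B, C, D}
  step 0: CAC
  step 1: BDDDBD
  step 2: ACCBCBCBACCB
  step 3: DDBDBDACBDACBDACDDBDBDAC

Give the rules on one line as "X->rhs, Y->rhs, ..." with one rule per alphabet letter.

  step 2 ⇒ step 3: ACCBCBCBACCB ⇒ DD·BD·BD·AC·BD·AC·BD·AC·DD·BD·BD·AC
    A ↦ DD
    B ↦ AC
    C ↦ BD
  step 1 ⇒ step 2: BDDDBD ⇒ AC·CB·CB·CB·AC·CB
    D ↦ CB

A->DD, B->AC, C->BD, D->CB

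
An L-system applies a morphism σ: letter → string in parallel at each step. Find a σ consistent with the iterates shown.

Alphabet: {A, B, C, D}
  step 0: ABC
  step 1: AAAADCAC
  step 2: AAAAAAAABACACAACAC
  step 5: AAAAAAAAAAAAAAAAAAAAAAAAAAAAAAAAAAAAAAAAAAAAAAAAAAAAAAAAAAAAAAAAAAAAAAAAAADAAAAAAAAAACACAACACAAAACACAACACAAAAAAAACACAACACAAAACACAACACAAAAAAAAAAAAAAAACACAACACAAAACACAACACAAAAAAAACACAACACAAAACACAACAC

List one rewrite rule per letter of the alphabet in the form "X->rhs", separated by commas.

  step 1 ⇒ step 2: AAAADCAC ⇒ AA·AA·AA·AA·BA·CAC·AA·CAC
    A ↦ AA
    C ↦ CAC
    D ↦ BA
  step 0 ⇒ step 1: ABC ⇒ AA·AAD·CAC
    B ↦ AAD

A->AA, B->AAD, C->CAC, D->BA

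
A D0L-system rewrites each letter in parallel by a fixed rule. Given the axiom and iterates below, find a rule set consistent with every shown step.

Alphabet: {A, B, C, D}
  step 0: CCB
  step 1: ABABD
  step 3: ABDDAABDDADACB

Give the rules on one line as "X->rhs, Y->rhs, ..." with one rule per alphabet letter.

  step 0 ⇒ step 1: CCB ⇒ AB·AB·D
    B ↦ D
    C ↦ AB
    A ↦ CB  (constrained at step 1)
    D ↦ DA  (constrained at step 1)

A->CB, B->D, C->AB, D->DA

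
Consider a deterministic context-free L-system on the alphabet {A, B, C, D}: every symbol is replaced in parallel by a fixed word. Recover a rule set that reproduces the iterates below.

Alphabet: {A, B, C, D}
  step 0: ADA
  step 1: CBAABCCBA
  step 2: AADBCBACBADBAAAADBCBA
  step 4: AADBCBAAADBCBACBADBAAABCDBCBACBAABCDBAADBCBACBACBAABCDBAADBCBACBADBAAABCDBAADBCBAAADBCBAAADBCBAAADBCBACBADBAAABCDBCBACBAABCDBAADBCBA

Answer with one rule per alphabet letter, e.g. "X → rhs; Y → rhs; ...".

  step 1 ⇒ step 2: CBAABCCBA ⇒ AA·DB·CBA·CBA·DB·AA·AA·DB·CBA
    A ↦ CBA
    B ↦ DB
    C ↦ AA
  step 0 ⇒ step 1: ADA ⇒ CBA·ABC·CBA
    D ↦ ABC

A->CBA, B->DB, C->AA, D->ABC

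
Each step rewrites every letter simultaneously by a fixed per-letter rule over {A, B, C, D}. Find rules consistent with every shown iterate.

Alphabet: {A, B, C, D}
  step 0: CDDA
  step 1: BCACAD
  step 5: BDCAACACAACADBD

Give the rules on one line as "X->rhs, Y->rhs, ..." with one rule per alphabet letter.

A->D, B->A, C->B, D->CA

  step 0 ⇒ step 1: CDDA ⇒ B·CA·CA·D
    A ↦ D
    C ↦ B
    D ↦ CA
    B ↦ A  (constrained at step 1)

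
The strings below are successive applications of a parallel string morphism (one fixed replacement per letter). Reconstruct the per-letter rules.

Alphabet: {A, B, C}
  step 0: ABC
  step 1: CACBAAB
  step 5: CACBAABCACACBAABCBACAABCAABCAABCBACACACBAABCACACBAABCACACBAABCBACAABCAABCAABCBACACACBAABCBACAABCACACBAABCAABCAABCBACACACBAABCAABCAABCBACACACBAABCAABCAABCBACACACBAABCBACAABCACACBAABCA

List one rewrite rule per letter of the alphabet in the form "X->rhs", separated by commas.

  step 0 ⇒ step 1: ABC ⇒ CA·CBA·AB
    A ↦ CA
    B ↦ CBA
    C ↦ AB

A->CA, B->CBA, C->AB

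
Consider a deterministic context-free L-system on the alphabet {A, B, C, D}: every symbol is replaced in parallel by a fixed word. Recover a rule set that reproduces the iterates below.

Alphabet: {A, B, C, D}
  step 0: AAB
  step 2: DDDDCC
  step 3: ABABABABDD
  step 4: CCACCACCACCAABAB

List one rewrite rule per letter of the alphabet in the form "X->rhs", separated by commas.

  step 3 ⇒ step 4: ABABABABDD ⇒ CC·A·CC·A·CC·A·CC·A·AB·AB
    A ↦ CC
    B ↦ A
    D ↦ AB
  step 2 ⇒ step 3: DDDDCC ⇒ AB·AB·AB·AB·D·D
    C ↦ D

A->CC, B->A, C->D, D->AB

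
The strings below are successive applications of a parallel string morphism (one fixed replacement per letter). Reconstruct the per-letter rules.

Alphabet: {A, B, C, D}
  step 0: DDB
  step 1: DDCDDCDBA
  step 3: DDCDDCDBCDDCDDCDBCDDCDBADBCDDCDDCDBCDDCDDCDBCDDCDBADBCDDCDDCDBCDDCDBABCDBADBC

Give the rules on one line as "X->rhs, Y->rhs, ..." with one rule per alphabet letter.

  step 0 ⇒ step 1: DDB ⇒ DDC·DDC·DBA
    B ↦ DBA
    D ↦ DDC
    A ↦ BC  (constrained at step 1)
    C ↦ DBC  (constrained at step 1)

A->BC, B->DBA, C->DBC, D->DDC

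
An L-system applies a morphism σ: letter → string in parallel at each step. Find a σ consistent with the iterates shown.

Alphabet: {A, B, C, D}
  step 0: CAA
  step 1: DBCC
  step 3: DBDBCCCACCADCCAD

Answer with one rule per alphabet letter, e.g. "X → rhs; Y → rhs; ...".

A->C, B->D, C->DB, D->CCA

  step 0 ⇒ step 1: CAA ⇒ DB·C·C
    A ↦ C
    C ↦ DB
    B ↦ D  (constrained at step 1)
    D ↦ CCA  (constrained at step 1)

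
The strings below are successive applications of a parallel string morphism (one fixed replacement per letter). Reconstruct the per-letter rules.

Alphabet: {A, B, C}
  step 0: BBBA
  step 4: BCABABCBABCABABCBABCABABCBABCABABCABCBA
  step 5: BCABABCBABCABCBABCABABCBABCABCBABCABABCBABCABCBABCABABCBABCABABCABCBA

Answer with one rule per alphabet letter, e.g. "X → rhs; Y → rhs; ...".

  step 4 ⇒ step 5: BCABABCBABCABABCBABCABABCBABCABABCABCBA ⇒ BC·A·BA·BC·BA·BC·A·BC·BA·BC·A·BA·BC·BA·BC·A·BC·BA·BC·A·BA·BC·BA·BC·A·BC·BA·BC·A·BA·BC·BA·BC·A·BA·BC·A·BC·BA
    A ↦ BA
    B ↦ BC
    C ↦ A

A->BA, B->BC, C->A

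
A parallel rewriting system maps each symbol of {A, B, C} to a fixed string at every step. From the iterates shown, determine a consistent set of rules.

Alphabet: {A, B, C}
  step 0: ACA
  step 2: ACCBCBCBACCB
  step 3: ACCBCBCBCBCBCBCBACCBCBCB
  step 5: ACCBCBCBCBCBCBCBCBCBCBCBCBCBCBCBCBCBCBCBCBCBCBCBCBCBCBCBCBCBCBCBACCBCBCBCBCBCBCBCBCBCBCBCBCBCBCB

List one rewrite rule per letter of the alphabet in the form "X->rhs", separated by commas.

  step 2 ⇒ step 3: ACCBCBCBACCB ⇒ AC·CB·CB·CB·CB·CB·CB·CB·AC·CB·CB·CB
    A ↦ AC
    B ↦ CB
    C ↦ CB

A->AC, B->CB, C->CB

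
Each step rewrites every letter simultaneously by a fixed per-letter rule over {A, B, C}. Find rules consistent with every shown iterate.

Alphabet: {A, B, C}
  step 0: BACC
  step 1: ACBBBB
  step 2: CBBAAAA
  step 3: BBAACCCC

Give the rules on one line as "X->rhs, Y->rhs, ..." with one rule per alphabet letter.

A->C, B->A, C->BB

  step 2 ⇒ step 3: CBBAAAA ⇒ BB·A·A·C·C·C·C
    A ↦ C
    B ↦ A
    C ↦ BB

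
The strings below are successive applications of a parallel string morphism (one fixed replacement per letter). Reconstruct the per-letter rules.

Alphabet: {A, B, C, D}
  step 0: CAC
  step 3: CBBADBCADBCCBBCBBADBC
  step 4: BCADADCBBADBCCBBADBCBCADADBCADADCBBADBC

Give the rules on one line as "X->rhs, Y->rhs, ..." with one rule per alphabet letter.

A->CB, B->AD, C->BC, D->B

  step 3 ⇒ step 4: CBBADBCADBCCBBCBBADBC ⇒ BC·AD·AD·CB·B·AD·BC·CB·B·AD·BC·BC·AD·AD·BC·AD·AD·CB·B·AD·BC
    A ↦ CB
    B ↦ AD
    C ↦ BC
    D ↦ B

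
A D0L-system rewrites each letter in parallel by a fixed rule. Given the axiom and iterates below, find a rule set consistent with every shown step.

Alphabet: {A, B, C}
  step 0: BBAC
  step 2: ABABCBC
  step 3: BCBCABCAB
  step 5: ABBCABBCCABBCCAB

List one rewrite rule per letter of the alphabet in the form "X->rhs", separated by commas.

  step 2 ⇒ step 3: ABABCBC ⇒ B·C·B·C·AB·C·AB
    A ↦ B
    B ↦ C
    C ↦ AB

A->B, B->C, C->AB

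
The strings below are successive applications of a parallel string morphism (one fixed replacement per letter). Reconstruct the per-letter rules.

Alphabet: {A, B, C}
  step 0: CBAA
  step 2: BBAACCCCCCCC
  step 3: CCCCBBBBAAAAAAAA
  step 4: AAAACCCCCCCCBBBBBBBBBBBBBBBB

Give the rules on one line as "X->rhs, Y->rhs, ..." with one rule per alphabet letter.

  step 3 ⇒ step 4: CCCCBBBBAAAAAAAA ⇒ A·A·A·A·CC·CC·CC·CC·BB·BB·BB·BB·BB·BB·BB·BB
    A ↦ BB
    B ↦ CC
    C ↦ A

A->BB, B->CC, C->A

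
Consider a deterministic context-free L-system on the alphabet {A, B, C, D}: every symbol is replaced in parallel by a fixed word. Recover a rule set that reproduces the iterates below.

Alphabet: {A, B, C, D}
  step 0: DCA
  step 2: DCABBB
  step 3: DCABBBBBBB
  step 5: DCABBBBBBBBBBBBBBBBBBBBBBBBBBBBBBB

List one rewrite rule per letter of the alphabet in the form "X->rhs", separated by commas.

  step 2 ⇒ step 3: DCABBB ⇒ DC·A·B·BB·BB·BB
    A ↦ B
    B ↦ BB
    C ↦ A
    D ↦ DC

A->B, B->BB, C->A, D->DC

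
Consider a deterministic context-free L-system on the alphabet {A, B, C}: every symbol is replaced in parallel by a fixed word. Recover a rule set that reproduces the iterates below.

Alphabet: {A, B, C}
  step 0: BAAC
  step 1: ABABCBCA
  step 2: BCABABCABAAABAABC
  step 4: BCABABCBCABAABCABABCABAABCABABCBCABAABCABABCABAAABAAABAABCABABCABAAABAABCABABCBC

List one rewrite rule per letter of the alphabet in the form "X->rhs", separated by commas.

  step 1 ⇒ step 2: ABABCBCA ⇒ BC·ABA·BC·ABA·A·ABA·A·BC
    A ↦ BC
    B ↦ ABA
    C ↦ A

A->BC, B->ABA, C->A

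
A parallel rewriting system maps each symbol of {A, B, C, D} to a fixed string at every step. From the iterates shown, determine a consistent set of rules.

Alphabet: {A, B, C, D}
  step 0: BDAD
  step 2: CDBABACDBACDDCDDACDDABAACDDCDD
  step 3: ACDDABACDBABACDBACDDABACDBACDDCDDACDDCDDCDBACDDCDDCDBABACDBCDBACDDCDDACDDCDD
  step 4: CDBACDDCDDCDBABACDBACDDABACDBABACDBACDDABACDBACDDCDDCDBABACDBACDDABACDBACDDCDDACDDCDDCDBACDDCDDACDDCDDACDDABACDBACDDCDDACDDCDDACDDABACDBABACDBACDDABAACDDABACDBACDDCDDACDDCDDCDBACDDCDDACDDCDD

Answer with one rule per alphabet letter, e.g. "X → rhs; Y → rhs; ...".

  step 3 ⇒ step 4: ACDDABACDBABACDBACDDABACDBACDDCDDACDDCDDCDBACDDCDDCDBABACDBCDBACDDCDDACDDCDD ⇒ CDB·A·CDD·CDD·CDB·ABA·CDB·A·CDD·ABA·CDB·ABA·CDB·A·CDD·ABA·CDB·A·CDD·CDD·CDB·ABA·CDB·A·CDD·ABA·CDB·A·CDD·CDD·A·CDD·CDD·CDB·A·CDD·CDD·A·CDD·CDD·A·CDD·ABA·CDB·A·CDD·CDD·A·CDD·CDD·A·CDD·ABA·CDB·ABA·CDB·A·CDD·ABA·A·CDD·ABA·CDB·A·CDD·CDD·A·CDD·CDD·CDB·A·CDD·CDD·A·CDD·CDD
    A ↦ CDB
    B ↦ ABA
    C ↦ A
    D ↦ CDD

A->CDB, B->ABA, C->A, D->CDD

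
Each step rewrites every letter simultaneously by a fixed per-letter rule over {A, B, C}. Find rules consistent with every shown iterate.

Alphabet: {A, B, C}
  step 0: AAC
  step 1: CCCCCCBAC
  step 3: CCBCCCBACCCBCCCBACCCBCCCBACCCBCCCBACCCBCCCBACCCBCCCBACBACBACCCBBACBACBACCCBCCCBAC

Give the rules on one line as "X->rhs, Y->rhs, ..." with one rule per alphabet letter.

  step 0 ⇒ step 1: AAC ⇒ CCC·CCC·BAC
    A ↦ CCC
    C ↦ BAC
    B ↦ CCB  (constrained at step 1)

A->CCC, B->CCB, C->BAC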